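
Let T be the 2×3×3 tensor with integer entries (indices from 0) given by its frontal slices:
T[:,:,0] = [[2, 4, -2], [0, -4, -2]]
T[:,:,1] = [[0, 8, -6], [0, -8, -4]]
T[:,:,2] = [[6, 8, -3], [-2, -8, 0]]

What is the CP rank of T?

Lower bound: in the mode-2 unfolding of T (rows indexed by j, columns by (i,k)) the 3×3 minor on rows j ∈ {0, 1, 2}, columns (i,k) ∈ {(0,0), (0,1), (1,0)} is det [[2, 0, 0], [4, 8, -4], [-2, -6, -2]] = -80 ≠ 0, so that unfolding has rank ≥ 3 and hence rank(T) ≥ 3 (CP rank is at least every unfolding rank, though it can be larger).
Upper bound: T is a sum of 3 rank-1 terms, T = [0, 1] ⊗ [1, 0, -2] ⊗ [2, 4, 2] + [1, -1] ⊗ [1, 2, -1] ⊗ [2, 4, 4] + [1, 0] ⊗ [2, 0, 1] ⊗ [0, -2, 1] (written with every a and b primitive with positive leading entry and the scale carried by c; CP decompositions are not unique, and this one is verified by expanding entrywise), so rank(T) ≤ 3.
These bounds meet, so rank(T) = 3.

3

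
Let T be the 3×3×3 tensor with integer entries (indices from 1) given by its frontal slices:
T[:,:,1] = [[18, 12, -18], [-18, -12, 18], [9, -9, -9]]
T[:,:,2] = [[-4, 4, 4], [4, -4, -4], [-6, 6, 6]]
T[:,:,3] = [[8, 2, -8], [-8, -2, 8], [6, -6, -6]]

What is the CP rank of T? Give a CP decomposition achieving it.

rank(T) = 2

Lower bound: the mode-1 unfolding of T (rows indexed by i, columns by (j,k) = (1,1), (1,2), (1,3), (2,1), (2,2), (2,3), (3,1), (3,2), (3,3)) is [[18, -4, 8, 12, 4, 2, -18, 4, -8], [-18, 4, -8, -12, -4, -2, 18, -4, 8], [9, -6, 6, -9, 6, -6, -9, 6, -6]].
There the 2×2 minor on rows i ∈ {1, 3}, columns (j,k) ∈ {(1,1), (1,2)} is det [[18, -4], [9, -6]] = -72 ≠ 0, so this unfolding has rank ≥ 2; CP rank is at least every unfolding rank, so rank(T) ≥ 2. (This is only a lower bound: in general the CP rank may exceed every unfolding rank, so we still need to exhibit 2 rank-1 terms summing to T.)
Upper bound — finding two terms. Write S_k = T[:,:,k] for the frontal slices: S₁ = [[18, 12, -18], [-18, -12, 18], [9, -9, -9]], S₂ = [[-4, 4, 4], [4, -4, -4], [-6, 6, 6]], S₃ = [[8, 2, -8], [-8, -2, 8], [6, -6, -6]].
If T = a₁ (x) b₁ (x) c₁ + a₂ (x) b₂ (x) c₂ then each S_k = c₁[k]·a₁b₁ᵀ + c₂[k]·a₂b₂ᵀ. S₁ and S₂ are linearly independent, so a₁b₁ᵀ and a₂b₂ᵀ must span the same plane of matrices: they are the rank-1 matrices of the form x·S₁ + y·S₂.
The 2×2 minor of x·S₁ + y·S₂ on rows {1,3}, columns {1,2} is −270·x² + 180·xy = (-90)·(3·x − 2·y)(x), vanishing at (x:y) = (2:3) and (0:1).
M₁ = 2·S₁ + 3·S₂ = [[24, 36, -24], [-24, -36, 24], [0, 0, 0]] = 12·[1, -1, 0][2, 3, -2]ᵀ and M₂ = S₂ = [[-4, 4, 4], [4, -4, -4], [-6, 6, 6]] = (-2)·[2, -2, 3][1, -1, -1]ᵀ, so take a₁ = [1, -1, 0], b₁ = [2, 3, -2], a₂ = [2, -2, 3], b₂ = [1, -1, -1].
Each slice is an integer combination of E₁ = a₁b₁ᵀ and E₂ = a₂b₂ᵀ: S₁ = 6·E₁ + 3·E₂, S₂ = −2·E₂, S₃ = 2·E₁ + 2·E₂; reading off coefficients, c₁ = [6, 0, 2] and c₂ = [3, -2, 2].
Hence T = [1, -1, 0] (x) [2, 3, -2] (x) [6, 0, 2] + [2, -2, 3] (x) [1, -1, -1] (x) [3, -2, 2], so rank(T) ≤ 2.
These bounds meet, so rank(T) = 2.
Check entry T[3,1,3] = 6: (0)·(2)·(2) + (3)·(1)·(2) = 6.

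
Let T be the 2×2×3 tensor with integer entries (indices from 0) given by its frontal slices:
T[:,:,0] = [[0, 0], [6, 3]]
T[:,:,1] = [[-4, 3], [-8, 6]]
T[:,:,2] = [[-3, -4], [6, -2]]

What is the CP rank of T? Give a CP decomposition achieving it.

Lower bound: the mode-3 unfolding of T (rows indexed by k, columns by (i,j) = (0,0), (0,1), (1,0), (1,1)) is [[0, 0, 6, 3], [-4, 3, -8, 6], [-3, -4, 6, -2]].
There the 3×3 minor on rows k ∈ {0, 1, 2}, columns (i,j) ∈ {(0,0), (0,1), (1,0)} is det [[0, 0, 6], [-4, 3, -8], [-3, -4, 6]] = 150 ≠ 0, so this unfolding has rank ≥ 3; CP rank is at least every unfolding rank, so rank(T) ≥ 3. (Flattening ranks never certify an upper bound on CP rank; for that we must actually write T with 3 rank-1 terms.)
Upper bound: T is a sum of 3 rank-1 terms, T = (1, -1) ⊗ (2, 1) ⊗ (-1, 0, -2) + (1, 2) ⊗ (1, -2) ⊗ (0, -2, 1) + (1, 2) ⊗ (2, 1) ⊗ (1, -1, 0) (written with every a and b primitive with positive leading entry and the scale carried by c; CP decompositions are not unique, and this one is verified by expanding entrywise), so rank(T) ≤ 3.
These bounds meet, so rank(T) = 3.

rank(T) = 3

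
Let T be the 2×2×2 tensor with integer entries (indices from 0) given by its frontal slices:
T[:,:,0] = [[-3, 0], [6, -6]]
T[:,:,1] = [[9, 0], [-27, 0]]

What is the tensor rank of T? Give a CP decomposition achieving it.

rank(T) = 2

Lower bound: the mode-2 unfolding of T (rows indexed by j, columns by (i,k) = (0,0), (0,1), (1,0), (1,1)) is [[-3, 9, 6, -27], [0, 0, -6, 0]].
There the 2×2 minor on rows j ∈ {0, 1}, columns (i,k) ∈ {(0,0), (1,0)} is det [[-3, 6], [0, -6]] = 18 ≠ 0, so this unfolding has rank ≥ 2; CP rank is at least every unfolding rank, so rank(T) ≥ 2. (This is only a lower bound: in general the CP rank may exceed every unfolding rank, so we still need to exhibit 2 rank-1 terms summing to T.)
Upper bound — finding two terms. Write S_k = T[:,:,k] for the frontal slices: S₀ = [[-3, 0], [6, -6]], S₁ = [[9, 0], [-27, 0]].
If T = a₁ ∘ b₁ ∘ c₁ + a₂ ∘ b₂ ∘ c₂ then each S_k = c₁[k]·a₁b₁ᵀ + c₂[k]·a₂b₂ᵀ. S₀ and S₁ are linearly independent, so a₁b₁ᵀ and a₂b₂ᵀ must span the same plane of matrices: they are the rank-1 matrices of the form x·S₀ + y·S₁.
det(x·S₀ + y·S₁) is 18·x² − 54·xy = 18·(x − 3·y)(x), vanishing at (x:y) = (3:1) and (0:1).
M₁ = 3·S₀ + S₁ = [[0, 0], [-9, -18]] = (-9)·(0, 1)(1, 2)ᵀ and M₂ = S₁ = [[9, 0], [-27, 0]] = 9·(1, -3)(1, 0)ᵀ, so take a₁ = (0, 1), b₁ = (1, 2), a₂ = (1, -3), b₂ = (1, 0).
Each slice is an integer combination of E₁ = a₁b₁ᵀ and E₂ = a₂b₂ᵀ: S₀ = −3·E₁ − 3·E₂, S₁ = 9·E₂; reading off coefficients, c₁ = (-3, 0) and c₂ = (-3, 9).
Hence T = (0, 1) ∘ (1, 2) ∘ (-3, 0) + (1, -3) ∘ (1, 0) ∘ (-3, 9), so rank(T) ≤ 2.
These bounds meet, so rank(T) = 2.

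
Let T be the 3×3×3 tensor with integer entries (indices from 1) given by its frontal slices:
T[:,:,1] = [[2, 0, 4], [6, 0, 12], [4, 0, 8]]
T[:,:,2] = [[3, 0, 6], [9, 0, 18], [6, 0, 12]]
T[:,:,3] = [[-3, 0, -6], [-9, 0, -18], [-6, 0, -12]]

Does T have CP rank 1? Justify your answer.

If T = a ⊗ b ⊗ c then every fibre of T is a multiple of the corresponding factor, so read the factors off the fibres through the nonzero entry T[1,1,1] = 2.
The mode-1 fibre T[:,1,1] = [2, 6, 4] gives a = (1, 3, 2) (primitive direction); the mode-2 fibre T[1,:,1] = [2, 0, 4] gives b = (1, 0, 2); then c[k] = T[1,1,k] / (a[1]·b[1]) = [2, 3, -3] / 1 = (2, 3, -3).
Expanding (1, 3, 2) ⊗ (1, 0, 2) ⊗ (2, 3, -3) reproduces all 27 entries of T, so T = (1, 3, 2) ⊗ (1, 0, 2) ⊗ (2, 3, -3) and rank(T) ≤ 1.
Equivalently every frontal slice T[:,:,k] is c[k] times the rank-1 matrix (1, 3, 2) ⊗ (1, 0, 2). So T has rank 1 (it is nonzero).

Yes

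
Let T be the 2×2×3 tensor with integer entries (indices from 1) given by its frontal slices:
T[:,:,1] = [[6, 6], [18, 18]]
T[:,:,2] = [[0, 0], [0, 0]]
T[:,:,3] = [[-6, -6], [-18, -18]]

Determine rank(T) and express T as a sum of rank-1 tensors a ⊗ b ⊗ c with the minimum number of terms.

Lower bound: T ≠ 0 (e.g. T[1,1,1] = 6), so rank(T) ≥ 1.
Upper bound: if T = a ⊗ b ⊗ c then every fibre of T is a multiple of the corresponding factor, so read the factors off the fibres through the nonzero entry T[1,1,1] = 6.
The mode-1 fibre T[:,1,1] = [6, 18] gives a = (1, 3) (primitive direction); the mode-2 fibre T[1,:,1] = [6, 6] gives b = (1, 1); then c[k] = T[1,1,k] / (a[1]·b[1]) = [6, 0, -6] / 1 = (6, 0, -6).
Expanding (1, 3) ⊗ (1, 1) ⊗ (6, 0, -6) reproduces all 12 entries of T, so T = (1, 3) ⊗ (1, 1) ⊗ (6, 0, -6) and rank(T) ≤ 1.
These bounds meet, so rank(T) = 1.
Check entry T[1,2,2] = 0: (1)·(1)·(0) = 0.

rank(T) = 1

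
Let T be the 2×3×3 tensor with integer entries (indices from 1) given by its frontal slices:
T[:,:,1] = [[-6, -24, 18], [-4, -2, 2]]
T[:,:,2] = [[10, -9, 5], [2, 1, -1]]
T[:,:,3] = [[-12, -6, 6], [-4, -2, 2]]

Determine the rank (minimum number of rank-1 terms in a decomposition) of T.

2

Lower bound: in the mode-1 unfolding of T (rows indexed by i, columns by (j,k)) the 2×2 minor on rows i ∈ {1, 2}, columns (j,k) ∈ {(1,1), (1,2)} is det [[-6, 10], [-4, 2]] = 28 ≠ 0, so that unfolding has rank ≥ 2 and hence rank(T) ≥ 2 (CP rank is at least every unfolding rank, though it can be larger).
Upper bound: with S_k = T[:,:,k], the two rank-1 terms a₁b₁ᵀ, a₂b₂ᵀ are the rank-1 members of the pencil x·S₁ + y·S₂.
The 2×2 minor of x·S₁ + y·S₂ on rows {1,2}, columns {1,2} is −84·x² − 14·xy + 28·y² = (-14)·(3·x + 2·y)(2·x − y), vanishing at (x:y) = (2:-3) and (1:2).
M₁ = 2·S₁ − 3·S₂ = [[-42, -21, 21], [-14, -7, 7]] = (-7)·[3, 1][2, 1, -1]ᵀ and M₂ = S₁ + 2·S₂ = [[14, -42, 28], [0, 0, 0]] = 14·[1, 0][1, -3, 2]ᵀ, so take a₁ = [3, 1], b₁ = [2, 1, -1], a₂ = [1, 0], b₂ = [1, -3, 2].
Each slice is an integer combination of E₁ = a₁b₁ᵀ and E₂ = a₂b₂ᵀ: S₁ = −2·E₁ + 6·E₂, S₂ = E₁ + 4·E₂, S₃ = −2·E₁; reading off coefficients, c₁ = [-2, 1, -2] and c₂ = [6, 4, 0].
Hence T = [3, 1] ⊗ [2, 1, -1] ⊗ [-2, 1, -2] + [1, 0] ⊗ [1, -3, 2] ⊗ [6, 4, 0], so rank(T) ≤ 2.
These bounds meet, so rank(T) = 2.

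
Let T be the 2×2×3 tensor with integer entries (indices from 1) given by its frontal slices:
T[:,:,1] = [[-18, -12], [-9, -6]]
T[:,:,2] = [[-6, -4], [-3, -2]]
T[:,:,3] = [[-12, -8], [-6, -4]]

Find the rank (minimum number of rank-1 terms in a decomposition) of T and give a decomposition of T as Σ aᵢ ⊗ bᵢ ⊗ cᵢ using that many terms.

rank(T) = 1

Lower bound: T ≠ 0 (e.g. T[1,1,1] = -18), so rank(T) ≥ 1.
Upper bound: if T = a ⊗ b ⊗ c then every fibre of T is a multiple of the corresponding factor, so read the factors off the fibres through the nonzero entry T[1,1,1] = -18.
The mode-1 fibre T[:,1,1] = [-18, -9] gives a = [2, 1] (primitive direction); the mode-2 fibre T[1,:,1] = [-18, -12] gives b = [3, 2]; then c[k] = T[1,1,k] / (a[1]·b[1]) = [-18, -6, -12] / 6 = [-3, -1, -2].
Expanding [2, 1] ⊗ [3, 2] ⊗ [-3, -1, -2] reproduces all 12 entries of T, so T = [2, 1] ⊗ [3, 2] ⊗ [-3, -1, -2] and rank(T) ≤ 1.
These bounds meet, so rank(T) = 1.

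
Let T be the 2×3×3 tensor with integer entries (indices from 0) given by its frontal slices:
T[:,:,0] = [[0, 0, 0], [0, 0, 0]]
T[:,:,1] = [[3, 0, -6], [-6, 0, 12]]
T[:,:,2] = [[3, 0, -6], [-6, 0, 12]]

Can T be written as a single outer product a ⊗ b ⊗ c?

Yes

The mode-1 fibre T[:,0,1] = [3, -6] gives a = [1, -2] (primitive direction); the mode-2 fibre T[0,:,1] = [3, 0, -6] gives b = [1, 0, -2]; then c[k] = T[0,0,k] / (a[0]·b[0]) = [0, 3, 3] / 1 = [0, 3, 3].
Expanding [1, -2] ⊗ [1, 0, -2] ⊗ [0, 3, 3] reproduces all 18 entries of T, so T = [1, -2] ⊗ [1, 0, -2] ⊗ [0, 3, 3] and rank(T) ≤ 1.
Equivalently every frontal slice T[:,:,k] is c[k] times the rank-1 matrix [1, -2] ⊗ [1, 0, -2]. So T has rank 1 (it is nonzero).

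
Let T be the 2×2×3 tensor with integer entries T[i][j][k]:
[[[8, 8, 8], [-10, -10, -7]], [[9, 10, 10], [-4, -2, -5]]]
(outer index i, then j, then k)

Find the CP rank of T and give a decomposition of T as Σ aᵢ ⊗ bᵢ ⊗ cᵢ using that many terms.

Lower bound: in the mode-3 unfolding of T (rows indexed by k, columns by (i,j)) the 3×3 minor on rows k ∈ {0, 1, 2}, columns (i,j) ∈ {(0,0), (0,1), (1,0)} is det [[8, -10, 9], [8, -10, 10], [8, -7, 10]] = -24 ≠ 0, so that unfolding has rank ≥ 3 and hence rank(T) ≥ 3 (CP rank is at least every unfolding rank, though it can be larger).
Upper bound: T is a sum of 3 rank-1 terms, T = (0, 1) ⊗ (1, 2) ⊗ (1, 2, 2) + (1, -1) ⊗ (0, 1) ⊗ (-2, -2, 1) + (1, 1) ⊗ (1, -1) ⊗ (8, 8, 8) (written with every a and b primitive with positive leading entry and the scale carried by c; CP decompositions are not unique, and this one is verified by expanding entrywise), so rank(T) ≤ 3.
These bounds meet, so rank(T) = 3.

rank(T) = 3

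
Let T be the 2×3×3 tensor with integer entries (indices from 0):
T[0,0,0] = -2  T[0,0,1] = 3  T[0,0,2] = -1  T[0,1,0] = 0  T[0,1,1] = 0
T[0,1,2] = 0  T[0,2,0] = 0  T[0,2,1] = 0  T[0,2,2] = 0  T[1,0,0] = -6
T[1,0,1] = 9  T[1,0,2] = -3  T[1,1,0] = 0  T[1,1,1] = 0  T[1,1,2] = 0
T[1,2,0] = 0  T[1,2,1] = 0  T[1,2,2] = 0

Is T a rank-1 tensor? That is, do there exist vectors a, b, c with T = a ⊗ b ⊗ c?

Yes

If T = a ⊗ b ⊗ c then every fibre of T is a multiple of the corresponding factor, so read the factors off the fibres through the nonzero entry T[0,0,0] = -2.
The mode-1 fibre T[:,0,0] = [-2, -6] gives a = [1, 3] (primitive direction); the mode-2 fibre T[0,:,0] = [-2, 0, 0] gives b = [1, 0, 0]; then c[k] = T[0,0,k] / (a[0]·b[0]) = [-2, 3, -1] / 1 = [-2, 3, -1].
Expanding [1, 3] ⊗ [1, 0, 0] ⊗ [-2, 3, -1] reproduces all 18 entries of T, so T = [1, 3] ⊗ [1, 0, 0] ⊗ [-2, 3, -1] and rank(T) ≤ 1.
Equivalently every frontal slice T[:,:,k] is c[k] times the rank-1 matrix [1, 3] ⊗ [1, 0, 0]. So T has rank 1 (it is nonzero).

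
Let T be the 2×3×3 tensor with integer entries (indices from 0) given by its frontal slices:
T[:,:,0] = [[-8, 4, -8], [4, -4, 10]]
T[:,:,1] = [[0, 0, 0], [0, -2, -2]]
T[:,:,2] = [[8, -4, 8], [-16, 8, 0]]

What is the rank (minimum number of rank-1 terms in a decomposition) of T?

3

Lower bound: the mode-2 unfolding of T (rows indexed by j, columns by (i,k) = (0,0), (0,1), (0,2), (1,0), (1,1), (1,2)) is [[-8, 0, 8, 4, 0, -16], [4, 0, -4, -4, -2, 8], [-8, 0, 8, 10, -2, 0]].
There the 3×3 minor on rows j ∈ {0, 1, 2}, columns (i,k) ∈ {(0,0), (1,0), (1,1)} is det [[-8, 4, 0], [4, -4, -2], [-8, 10, -2]] = -128 ≠ 0, so this unfolding has rank ≥ 3; CP rank is at least every unfolding rank, so rank(T) ≥ 3. (Unfolding ranks only ever bound the CP rank from below — rank(T) can be strictly larger than all of them — so the matching upper bound has to come from an explicit 3-term decomposition.)
Upper bound: T is a sum of 3 rank-1 terms, T = (0, 1) ∘ (0, 1, 1) ∘ (-2, -2, 0) + (0, 1) ∘ (2, -1, -2) ∘ (-2, 0, -4) + (1, -1) ∘ (2, -1, 2) ∘ (-4, 0, 4) (one valid choice — decompositions are not unique — normalised so each a, b is primitive with positive first nonzero entry; check it by expanding all entries), so rank(T) ≤ 3.
These bounds meet, so rank(T) = 3.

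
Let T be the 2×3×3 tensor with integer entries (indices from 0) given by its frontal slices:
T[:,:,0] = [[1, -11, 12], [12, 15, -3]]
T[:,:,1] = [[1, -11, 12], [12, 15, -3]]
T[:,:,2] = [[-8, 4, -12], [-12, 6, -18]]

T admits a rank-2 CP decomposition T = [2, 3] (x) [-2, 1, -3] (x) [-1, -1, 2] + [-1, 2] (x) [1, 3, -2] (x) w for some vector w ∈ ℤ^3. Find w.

w = [3, 3, 0]

Subtract the known terms from T to get the rank-1 residual R = [-1, 2] (x) [1, 3, -2] (x) w, so R[i,j,k] = a[i]·b[j]·w[k]. Pick indices with nonzero a[0]·b[0] = (-1)·(1) = -1. Only the fibre through (0,0,·) is needed: R[0,0,:] = T[0,0,:] − Σₗ aₗ[0]bₗ[0]cₗ = [1, 1, -8] − (2)·(-2)·[-1, -1, 2] = [-3, -3, 0]. Then w[k] = R[0,0,k] / -1 for each k, giving w = [-3, -3, 0] / -1 = [3, 3, 0].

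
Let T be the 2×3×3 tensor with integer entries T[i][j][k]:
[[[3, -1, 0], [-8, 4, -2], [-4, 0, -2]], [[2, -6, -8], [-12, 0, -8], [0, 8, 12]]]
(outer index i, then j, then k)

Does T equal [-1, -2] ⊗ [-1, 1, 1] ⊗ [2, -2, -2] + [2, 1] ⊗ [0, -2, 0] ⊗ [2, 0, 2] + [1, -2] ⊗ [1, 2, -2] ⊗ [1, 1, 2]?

Reconstruct entrywise from the claimed factors. For example, T[0,2,1] = 0 and Σₗ aₗ[0]bₗ[2]cₗ[1] = (-1)·(1)·(-2) + (2)·(0)·(0) + (1)·(-2)·(1) = 0; checking all 18 entries, every one matches. The claim holds.

Yes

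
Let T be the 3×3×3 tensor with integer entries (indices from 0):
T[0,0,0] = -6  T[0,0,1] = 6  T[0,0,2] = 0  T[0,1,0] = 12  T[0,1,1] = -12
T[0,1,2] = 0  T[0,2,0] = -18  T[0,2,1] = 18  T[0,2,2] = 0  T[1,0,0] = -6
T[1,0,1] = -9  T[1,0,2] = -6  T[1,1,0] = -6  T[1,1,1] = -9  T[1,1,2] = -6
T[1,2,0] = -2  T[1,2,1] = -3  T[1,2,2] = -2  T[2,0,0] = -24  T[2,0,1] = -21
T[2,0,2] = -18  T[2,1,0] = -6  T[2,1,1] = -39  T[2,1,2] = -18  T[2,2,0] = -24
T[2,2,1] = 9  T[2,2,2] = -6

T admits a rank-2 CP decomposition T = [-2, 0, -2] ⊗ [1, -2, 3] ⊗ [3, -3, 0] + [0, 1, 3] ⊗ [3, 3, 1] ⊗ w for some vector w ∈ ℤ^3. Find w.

Subtract the known terms from T to get the rank-1 residual R = [0, 1, 3] ⊗ [3, 3, 1] ⊗ w, so R[i,j,k] = a[i]·b[j]·w[k]. Pick indices with nonzero a[1]·b[0] = (1)·(3) = 3. Only the fibre through (1,0,·) is needed: R[1,0,:] = T[1,0,:] − Σₗ aₗ[1]bₗ[0]cₗ = [-6, -9, -6] − (0)·(1)·[3, -3, 0] = [-6, -9, -6]. Then w[k] = R[1,0,k] / 3 for each k, giving w = [-6, -9, -6] / 3 = [-2, -3, -2].

w = [-2, -3, -2]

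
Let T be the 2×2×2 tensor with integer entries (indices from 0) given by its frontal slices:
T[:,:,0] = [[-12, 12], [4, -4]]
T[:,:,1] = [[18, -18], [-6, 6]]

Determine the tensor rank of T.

1

Lower bound: T ≠ 0 (e.g. T[0,0,0] = -12), so rank(T) ≥ 1.
Upper bound: if T = a ⊗ b ⊗ c then every fibre of T is a multiple of the corresponding factor, so read the factors off the fibres through the nonzero entry T[0,0,0] = -12.
The mode-1 fibre T[:,0,0] = [-12, 4] gives a = [3, -1] (primitive direction); the mode-2 fibre T[0,:,0] = [-12, 12] gives b = [1, -1]; then c[k] = T[0,0,k] / (a[0]·b[0]) = [-12, 18] / 3 = [-4, 6].
Expanding [3, -1] ⊗ [1, -1] ⊗ [-4, 6] reproduces all 8 entries of T, so T = [3, -1] ⊗ [1, -1] ⊗ [-4, 6] and rank(T) ≤ 1.
These bounds meet, so rank(T) = 1.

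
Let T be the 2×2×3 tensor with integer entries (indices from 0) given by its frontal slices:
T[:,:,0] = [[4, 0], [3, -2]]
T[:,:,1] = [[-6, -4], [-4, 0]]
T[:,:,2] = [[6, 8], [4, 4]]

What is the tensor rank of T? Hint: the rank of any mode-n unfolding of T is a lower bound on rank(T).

3

Lower bound: in the mode-3 unfolding of T (rows indexed by k, columns by (i,j)) the 3×3 minor on rows k ∈ {0, 1, 2}, columns (i,j) ∈ {(0,0), (0,1), (1,0)} is det [[4, 0, 3], [-6, -4, -4], [6, 8, 4]] = -8 ≠ 0, so that unfolding has rank ≥ 3 and hence rank(T) ≥ 3 (CP rank is at least every unfolding rank, though it can be larger).
Upper bound: T is a sum of 3 rank-1 terms, T = [1, 0] ⊗ [1, 2] ⊗ [2, -2, 0] + [1, 1] ⊗ [1, 0] ⊗ [4, -4, 2] + [2, 1] ⊗ [1, 2] ⊗ [-1, 0, 2] (written with every a and b primitive with positive leading entry and the scale carried by c; CP decompositions are not unique, and this one is verified by expanding entrywise), so rank(T) ≤ 3.
These bounds meet, so rank(T) = 3.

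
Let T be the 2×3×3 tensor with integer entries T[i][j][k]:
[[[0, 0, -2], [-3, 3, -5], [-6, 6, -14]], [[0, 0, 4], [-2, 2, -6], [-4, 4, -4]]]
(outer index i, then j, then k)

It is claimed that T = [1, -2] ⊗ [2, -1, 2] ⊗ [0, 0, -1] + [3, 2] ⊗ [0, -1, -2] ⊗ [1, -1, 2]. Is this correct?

Yes

Reconstruct entrywise from the claimed factors. For example, T[1,2,0] = -4 and Σₗ aₗ[1]bₗ[2]cₗ[0] = (-2)·(2)·(0) + (2)·(-2)·(1) = -4; checking all 18 entries, every one matches. The claim holds.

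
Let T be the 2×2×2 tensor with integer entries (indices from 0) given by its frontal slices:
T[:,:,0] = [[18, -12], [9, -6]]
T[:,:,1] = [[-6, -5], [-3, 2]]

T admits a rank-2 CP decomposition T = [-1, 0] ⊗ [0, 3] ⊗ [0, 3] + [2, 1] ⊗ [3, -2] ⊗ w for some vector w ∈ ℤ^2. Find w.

Subtract the known terms from T to get the rank-1 residual R = [2, 1] ⊗ [3, -2] ⊗ w, so R[i,j,k] = a[i]·b[j]·w[k]. Pick indices with nonzero a[0]·b[0] = (2)·(3) = 6. Only the fibre through (0,0,·) is needed: R[0,0,:] = T[0,0,:] − Σₗ aₗ[0]bₗ[0]cₗ = [18, -6] − (-1)·(0)·[0, 3] = [18, -6]. Then w[k] = R[0,0,k] / 6 for each k, giving w = [18, -6] / 6 = [3, -1].

w = [3, -1]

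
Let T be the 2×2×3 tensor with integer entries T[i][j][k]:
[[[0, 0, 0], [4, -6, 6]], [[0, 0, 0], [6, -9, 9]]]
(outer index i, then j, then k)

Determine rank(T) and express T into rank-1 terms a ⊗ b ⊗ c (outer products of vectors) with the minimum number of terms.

Lower bound: T ≠ 0 (e.g. T[0,1,0] = 4), so rank(T) ≥ 1.
Upper bound: if T = a ⊗ b ⊗ c then every fibre of T is a multiple of the corresponding factor, so read the factors off the fibres through the nonzero entry T[0,1,0] = 4.
The mode-1 fibre T[:,1,0] = [4, 6] gives a = [2, 3] (primitive direction); the mode-2 fibre T[0,:,0] = [0, 4] gives b = [0, 1]; then c[k] = T[0,1,k] / (a[0]·b[1]) = [4, -6, 6] / 2 = [2, -3, 3].
Expanding [2, 3] ⊗ [0, 1] ⊗ [2, -3, 3] reproduces all 12 entries of T, so T = [2, 3] ⊗ [0, 1] ⊗ [2, -3, 3] and rank(T) ≤ 1.
These bounds meet, so rank(T) = 1.

rank(T) = 1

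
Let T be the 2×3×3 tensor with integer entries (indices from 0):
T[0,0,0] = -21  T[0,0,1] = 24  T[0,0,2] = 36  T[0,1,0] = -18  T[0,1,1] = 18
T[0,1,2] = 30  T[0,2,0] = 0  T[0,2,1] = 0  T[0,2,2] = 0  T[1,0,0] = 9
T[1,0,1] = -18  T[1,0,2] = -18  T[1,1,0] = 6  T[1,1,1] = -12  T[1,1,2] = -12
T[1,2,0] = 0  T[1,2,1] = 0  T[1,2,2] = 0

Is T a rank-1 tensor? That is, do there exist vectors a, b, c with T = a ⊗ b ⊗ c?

No

The mode-1 unfolding of T (rows indexed by i, columns by (j,k) = (0,0), (0,1), (0,2), (1,0), (1,1), (1,2), (2,0), (2,1), (2,2)) is [[-21, 24, 36, -18, 18, 30, 0, 0, 0], [9, -18, -18, 6, -12, -12, 0, 0, 0]].
There the 2×2 minor on rows i ∈ {0, 1}, columns (j,k) ∈ {(0,0), (0,1)} is det [[-21, 24], [9, -18]] = 162 ≠ 0, so this unfolding has rank ≥ 2; CP rank is at least every unfolding rank, so rank(T) ≥ 2.
In particular rank(T) ≥ 2 > 1, so T is not rank-1.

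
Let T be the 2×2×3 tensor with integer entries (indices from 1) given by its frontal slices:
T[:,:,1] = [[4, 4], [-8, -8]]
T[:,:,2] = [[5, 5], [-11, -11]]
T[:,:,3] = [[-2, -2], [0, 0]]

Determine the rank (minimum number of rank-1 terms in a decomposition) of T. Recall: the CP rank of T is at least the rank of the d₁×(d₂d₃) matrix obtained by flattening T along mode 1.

Lower bound: the mode-3 unfolding of T (rows indexed by k, columns by (i,j) = (1,1), (1,2), (2,1), (2,2)) is [[4, 4, -8, -8], [5, 5, -11, -11], [-2, -2, 0, 0]].
There the 2×2 minor on rows k ∈ {1, 2}, columns (i,j) ∈ {(1,1), (2,1)} is det [[4, -8], [5, -11]] = -4 ≠ 0, so this unfolding has rank ≥ 2; CP rank is at least every unfolding rank, so rank(T) ≥ 2. (Flattening ranks never certify an upper bound on CP rank; for that we must actually write T with 2 rank-1 terms.)
Upper bound — finding two terms. Every mode-2 slice of T is a multiple of one matrix: T[:,j,:] = b[j]·M with b = [1, 1] and M = [[4, 5, -2], [-8, -11, 0]] (rows indexed by i, columns by k). So it suffices to write M as a sum of two rank-1 matrices.
Splitting M by its rows (i = 1, 2), M = [1, 0][4, 5, -2]ᵀ + [0, 1][-8, -11, 0]ᵀ.
Hence T = [1, 0] ⊗ [1, 1] ⊗ [4, 5, -2] + [0, 1] ⊗ [1, 1] ⊗ [-8, -11, 0], so rank(T) ≤ 2.
These bounds meet, so rank(T) = 2.

2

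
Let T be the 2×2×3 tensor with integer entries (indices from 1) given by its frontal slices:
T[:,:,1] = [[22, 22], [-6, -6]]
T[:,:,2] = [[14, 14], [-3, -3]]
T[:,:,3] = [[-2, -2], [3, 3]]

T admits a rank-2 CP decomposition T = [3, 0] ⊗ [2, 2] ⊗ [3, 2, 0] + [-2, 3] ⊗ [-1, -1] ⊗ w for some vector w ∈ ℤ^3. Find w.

Subtract the known terms from T to get the rank-1 residual R = [-2, 3] ⊗ [-1, -1] ⊗ w, so R[i,j,k] = a[i]·b[j]·w[k]. Pick indices with nonzero a[1]·b[1] = (-2)·(-1) = 2. Only the fibre through (1,1,·) is needed: R[1,1,:] = T[1,1,:] − Σₗ aₗ[1]bₗ[1]cₗ = [22, 14, -2] − (3)·(2)·[3, 2, 0] = [4, 2, -2]. Then w[k] = R[1,1,k] / 2 for each k, giving w = [4, 2, -2] / 2 = [2, 1, -1].

w = [2, 1, -1]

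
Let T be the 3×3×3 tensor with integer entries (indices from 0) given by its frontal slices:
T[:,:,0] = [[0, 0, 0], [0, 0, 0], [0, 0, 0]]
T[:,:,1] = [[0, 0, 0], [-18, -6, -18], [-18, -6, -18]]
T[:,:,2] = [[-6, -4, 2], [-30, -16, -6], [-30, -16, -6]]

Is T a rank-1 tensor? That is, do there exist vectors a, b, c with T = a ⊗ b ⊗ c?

The mode-2 unfolding of T (rows indexed by j, columns by (i,k) = (0,0), (0,1), (0,2), (1,0), (1,1), (1,2), (2,0), (2,1), (2,2)) is [[0, 0, -6, 0, -18, -30, 0, -18, -30], [0, 0, -4, 0, -6, -16, 0, -6, -16], [0, 0, 2, 0, -18, -6, 0, -18, -6]].
There the 2×2 minor on rows j ∈ {0, 1}, columns (i,k) ∈ {(0,2), (1,1)} is det [[-6, -18], [-4, -6]] = -36 ≠ 0, so this unfolding has rank ≥ 2; CP rank is at least every unfolding rank, so rank(T) ≥ 2.
In particular rank(T) ≥ 2 > 1, so T is not rank-1.

No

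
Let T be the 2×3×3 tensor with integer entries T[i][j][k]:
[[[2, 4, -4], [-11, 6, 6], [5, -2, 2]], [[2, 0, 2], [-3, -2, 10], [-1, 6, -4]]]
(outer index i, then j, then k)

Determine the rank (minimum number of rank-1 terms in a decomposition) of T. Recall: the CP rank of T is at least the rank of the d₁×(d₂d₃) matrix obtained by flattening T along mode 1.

Lower bound: the mode-3 unfolding of T (rows indexed by k, columns by (i,j) = (0,0), (0,1), (0,2), (1,0), (1,1), (1,2)) is [[2, -11, 5, 2, -3, -1], [4, 6, -2, 0, -2, 6], [-4, 6, 2, 2, 10, -4]].
There the 3×3 minor on rows k ∈ {0, 1, 2}, columns (i,j) ∈ {(0,0), (0,1), (0,2)} is det [[2, -11, 5], [4, 6, -2], [-4, 6, 2]] = 288 ≠ 0, so this unfolding has rank ≥ 3; CP rank is at least every unfolding rank, so rank(T) ≥ 3. (Flattening ranks never certify an upper bound on CP rank; for that we must actually write T with 3 rank-1 terms.)
Upper bound: T is a sum of 3 rank-1 terms, T = (1, -1) ∘ (1, 2, -2) ∘ (-1, 2, -2) + (1, 1) ∘ (1, 1, 1) ∘ (-1, 2, 2) + (2, 1) ∘ (1, -2, 1) ∘ (2, 0, -2) (written with every a and b primitive with positive leading entry and the scale carried by c; CP decompositions are not unique, and this one is verified by expanding entrywise), so rank(T) ≤ 3.
These bounds meet, so rank(T) = 3.

3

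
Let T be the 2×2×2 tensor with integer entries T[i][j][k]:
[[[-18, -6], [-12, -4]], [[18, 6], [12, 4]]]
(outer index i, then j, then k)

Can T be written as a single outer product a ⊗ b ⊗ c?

If T = a ⊗ b ⊗ c then every fibre of T is a multiple of the corresponding factor, so read the factors off the fibres through the nonzero entry T[0,0,0] = -18.
The mode-1 fibre T[:,0,0] = [-18, 18] gives a = [1, -1] (primitive direction); the mode-2 fibre T[0,:,0] = [-18, -12] gives b = [3, 2]; then c[k] = T[0,0,k] / (a[0]·b[0]) = [-18, -6] / 3 = [-6, -2].
Expanding [1, -1] ⊗ [3, 2] ⊗ [-6, -2] reproduces all 8 entries of T, so T = [1, -1] ⊗ [3, 2] ⊗ [-6, -2] and rank(T) ≤ 1.
Equivalently every frontal slice T[:,:,k] is c[k] times the rank-1 matrix [1, -1] ⊗ [3, 2]. So T has rank 1 (it is nonzero).

Yes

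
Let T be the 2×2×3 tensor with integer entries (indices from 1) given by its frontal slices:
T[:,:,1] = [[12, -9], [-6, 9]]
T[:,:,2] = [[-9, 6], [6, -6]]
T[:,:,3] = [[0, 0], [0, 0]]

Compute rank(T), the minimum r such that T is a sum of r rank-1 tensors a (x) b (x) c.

2

Lower bound: the mode-3 unfolding of T (rows indexed by k, columns by (i,j) = (1,1), (1,2), (2,1), (2,2)) is [[12, -9, -6, 9], [-9, 6, 6, -6], [0, 0, 0, 0]].
There the 2×2 minor on rows k ∈ {1, 2}, columns (i,j) ∈ {(1,1), (1,2)} is det [[12, -9], [-9, 6]] = -9 ≠ 0, so this unfolding has rank ≥ 2; CP rank is at least every unfolding rank, so rank(T) ≥ 2. (This is only a lower bound: in general the CP rank may exceed every unfolding rank, so we still need to exhibit 2 rank-1 terms summing to T.)
Upper bound — finding two terms. Write S_k = T[:,:,k] for the frontal slices: S₁ = [[12, -9], [-6, 9]], S₂ = [[-9, 6], [6, -6]], S₃ = [[0, 0], [0, 0]].
If T = a₁ (x) b₁ (x) c₁ + a₂ (x) b₂ (x) c₂ then each S_k = c₁[k]·a₁b₁ᵀ + c₂[k]·a₂b₂ᵀ. S₁ and S₂ are linearly independent, so a₁b₁ᵀ and a₂b₂ᵀ must span the same plane of matrices: they are the rank-1 matrices of the form x·S₁ + y·S₂.
det(x·S₁ + y·S₂) is 54·x² − 63·xy + 18·y² = 9·(3·x − 2·y)(2·x − y), vanishing at (x:y) = (2:3) and (1:2).
M₁ = 2·S₁ + 3·S₂ = [[-3, 0], [6, 0]] = (-3)·[1, -2][1, 0]ᵀ and M₂ = S₁ + 2·S₂ = [[-6, 3], [6, -3]] = (-3)·[1, -1][2, -1]ᵀ, so take a₁ = [1, -2], b₁ = [1, 0], a₂ = [1, -1], b₂ = [2, -1].
Each slice is an integer combination of E₁ = a₁b₁ᵀ and E₂ = a₂b₂ᵀ: S₁ = −6·E₁ + 9·E₂, S₂ = 3·E₁ − 6·E₂, S₃ = 0; reading off coefficients, c₁ = [-6, 3, 0] and c₂ = [9, -6, 0].
Hence T = [1, -2] (x) [1, 0] (x) [-6, 3, 0] + [1, -1] (x) [2, -1] (x) [9, -6, 0], so rank(T) ≤ 2.
These bounds meet, so rank(T) = 2.
Check entry T[2,2,2] = -6: (-2)·(0)·(3) + (-1)·(-1)·(-6) = -6.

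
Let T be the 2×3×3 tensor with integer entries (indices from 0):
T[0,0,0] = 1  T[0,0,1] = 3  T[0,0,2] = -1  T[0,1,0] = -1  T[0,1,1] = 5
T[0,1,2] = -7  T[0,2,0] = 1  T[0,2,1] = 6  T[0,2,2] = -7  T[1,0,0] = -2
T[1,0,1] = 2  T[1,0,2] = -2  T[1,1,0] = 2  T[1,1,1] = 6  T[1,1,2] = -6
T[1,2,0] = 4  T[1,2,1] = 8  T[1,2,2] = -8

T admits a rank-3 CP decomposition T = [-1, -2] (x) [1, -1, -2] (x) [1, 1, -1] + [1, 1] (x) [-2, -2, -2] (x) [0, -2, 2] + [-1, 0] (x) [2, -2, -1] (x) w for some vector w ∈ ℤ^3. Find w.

Subtract the known terms from T to get the rank-1 residual R = [-1, 0] (x) [2, -2, -1] (x) w, so R[i,j,k] = a[i]·b[j]·w[k]. Pick indices with nonzero a[0]·b[0] = (-1)·(2) = -2. Only the fibre through (0,0,·) is needed: R[0,0,:] = T[0,0,:] − Σₗ aₗ[0]bₗ[0]cₗ = [1, 3, -1] − (-1)·(1)·[1, 1, -1] − (1)·(-2)·[0, -2, 2] = [2, 0, 2]. Then w[k] = R[0,0,k] / -2 for each k, giving w = [2, 0, 2] / -2 = [-1, 0, -1].

w = [-1, 0, -1]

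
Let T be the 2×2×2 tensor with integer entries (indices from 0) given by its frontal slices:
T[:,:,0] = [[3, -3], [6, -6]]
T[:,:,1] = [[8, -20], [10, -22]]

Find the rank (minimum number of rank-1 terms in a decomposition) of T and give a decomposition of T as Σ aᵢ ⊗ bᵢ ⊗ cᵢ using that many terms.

rank(T) = 2

Lower bound: the mode-1 unfolding of T (rows indexed by i, columns by (j,k) = (0,0), (0,1), (1,0), (1,1)) is [[3, 8, -3, -20], [6, 10, -6, -22]].
There the 2×2 minor on rows i ∈ {0, 1}, columns (j,k) ∈ {(0,0), (0,1)} is det [[3, 8], [6, 10]] = -18 ≠ 0, so this unfolding has rank ≥ 2; CP rank is at least every unfolding rank, so rank(T) ≥ 2. (Unfolding ranks only ever bound the CP rank from below — rank(T) can be strictly larger than all of them — so the matching upper bound has to come from an explicit 2-term decomposition.)
Upper bound — finding two terms. Write S_k = T[:,:,k] for the frontal slices: S₀ = [[3, -3], [6, -6]], S₁ = [[8, -20], [10, -22]].
If T = a₁ ⊗ b₁ ⊗ c₁ + a₂ ⊗ b₂ ⊗ c₂ then each S_k = c₁[k]·a₁b₁ᵀ + c₂[k]·a₂b₂ᵀ. S₀ and S₁ are linearly independent, so a₁b₁ᵀ and a₂b₂ᵀ must span the same plane of matrices: they are the rank-1 matrices of the form x·S₀ + y·S₁.
det(x·S₀ + y·S₁) is 36·xy + 24·y² = 12·(3·x + 2·y)(y), vanishing at (x:y) = (2:-3) and (1:0).
M₁ = 2·S₀ − 3·S₁ = [[-18, 54], [-18, 54]] = (-18)·(1, 1)(1, -3)ᵀ and M₂ = S₀ = [[3, -3], [6, -6]] = 3·(1, 2)(1, -1)ᵀ, so take a₁ = (1, 1), b₁ = (1, -3), a₂ = (1, 2), b₂ = (1, -1).
Each slice is an integer combination of E₁ = a₁b₁ᵀ and E₂ = a₂b₂ᵀ: S₀ = 3·E₂, S₁ = 6·E₁ + 2·E₂; reading off coefficients, c₁ = (0, 6) and c₂ = (3, 2).
Hence T = (1, 1) ⊗ (1, -3) ⊗ (0, 6) + (1, 2) ⊗ (1, -1) ⊗ (3, 2), so rank(T) ≤ 2.
These bounds meet, so rank(T) = 2.
Check entry T[0,1,1] = -20: (1)·(-3)·(6) + (1)·(-1)·(2) = -20.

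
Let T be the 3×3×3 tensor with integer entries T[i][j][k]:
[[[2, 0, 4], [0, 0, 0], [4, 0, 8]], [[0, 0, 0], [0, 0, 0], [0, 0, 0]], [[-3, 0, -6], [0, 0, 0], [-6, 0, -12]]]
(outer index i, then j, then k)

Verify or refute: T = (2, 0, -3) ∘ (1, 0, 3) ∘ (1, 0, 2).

No

Reconstruct entry (0,2,0) from the claimed factors: Σₗ aₗ[0]bₗ[2]cₗ[0] = (2)·(3)·(1) = 6, but T[0,2,0] = 4. The claim is false.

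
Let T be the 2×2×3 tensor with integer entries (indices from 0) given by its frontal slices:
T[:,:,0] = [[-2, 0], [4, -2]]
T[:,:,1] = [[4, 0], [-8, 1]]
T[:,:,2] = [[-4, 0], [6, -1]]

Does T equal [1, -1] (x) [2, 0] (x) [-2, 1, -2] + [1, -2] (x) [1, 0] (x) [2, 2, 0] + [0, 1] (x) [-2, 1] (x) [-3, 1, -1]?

Reconstruct entry (1,0,0) from the claimed factors: Σₗ aₗ[1]bₗ[0]cₗ[0] = (-1)·(2)·(-2) + (-2)·(1)·(2) + (1)·(-2)·(-3) = 6, but T[1,0,0] = 4. The claim is false.

No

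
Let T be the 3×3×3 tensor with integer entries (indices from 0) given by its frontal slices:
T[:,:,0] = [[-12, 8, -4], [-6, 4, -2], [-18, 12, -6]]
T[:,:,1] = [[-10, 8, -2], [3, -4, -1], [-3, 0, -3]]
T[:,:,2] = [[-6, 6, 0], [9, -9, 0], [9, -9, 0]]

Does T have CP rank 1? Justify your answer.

The mode-1 unfolding of T (rows indexed by i, columns by (j,k) = (0,0), (0,1), (0,2), (1,0), (1,1), (1,2), (2,0), (2,1), (2,2)) is [[-12, -10, -6, 8, 8, 6, -4, -2, 0], [-6, 3, 9, 4, -4, -9, -2, -1, 0], [-18, -3, 9, 12, 0, -9, -6, -3, 0]].
There the 2×2 minor on rows i ∈ {0, 1}, columns (j,k) ∈ {(0,0), (0,1)} is det [[-12, -10], [-6, 3]] = -96 ≠ 0, so this unfolding has rank ≥ 2; CP rank is at least every unfolding rank, so rank(T) ≥ 2.
In particular rank(T) ≥ 2 > 1, so T is not rank-1.

No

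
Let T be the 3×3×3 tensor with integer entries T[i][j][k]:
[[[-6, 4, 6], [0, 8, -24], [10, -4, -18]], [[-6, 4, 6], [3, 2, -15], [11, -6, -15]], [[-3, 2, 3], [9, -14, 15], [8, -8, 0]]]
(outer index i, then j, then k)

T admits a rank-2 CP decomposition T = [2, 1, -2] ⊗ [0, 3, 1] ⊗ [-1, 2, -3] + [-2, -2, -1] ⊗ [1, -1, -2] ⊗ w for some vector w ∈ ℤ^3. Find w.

w = [3, -2, -3]

Subtract the known terms from T to get the rank-1 residual R = [-2, -2, -1] ⊗ [1, -1, -2] ⊗ w, so R[i,j,k] = a[i]·b[j]·w[k]. Pick indices with nonzero a[0]·b[0] = (-2)·(1) = -2. Only the fibre through (0,0,·) is needed: R[0,0,:] = T[0,0,:] − Σₗ aₗ[0]bₗ[0]cₗ = [-6, 4, 6] − (2)·(0)·[-1, 2, -3] = [-6, 4, 6]. Then w[k] = R[0,0,k] / -2 for each k, giving w = [-6, 4, 6] / -2 = [3, -2, -3].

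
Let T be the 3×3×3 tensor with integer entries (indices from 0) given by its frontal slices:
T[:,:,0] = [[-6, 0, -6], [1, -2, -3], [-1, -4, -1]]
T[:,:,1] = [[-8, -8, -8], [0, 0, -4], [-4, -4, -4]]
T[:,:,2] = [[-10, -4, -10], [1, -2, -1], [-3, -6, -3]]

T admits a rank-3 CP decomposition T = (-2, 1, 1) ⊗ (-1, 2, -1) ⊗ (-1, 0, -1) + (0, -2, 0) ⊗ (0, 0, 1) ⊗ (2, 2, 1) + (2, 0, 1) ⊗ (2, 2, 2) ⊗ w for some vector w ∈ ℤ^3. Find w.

w = (-1, -2, -2)

Subtract the known terms from T to get the rank-1 residual R = (2, 0, 1) ⊗ (2, 2, 2) ⊗ w, so R[i,j,k] = a[i]·b[j]·w[k]. Pick indices with nonzero a[0]·b[0] = (2)·(2) = 4. Only the fibre through (0,0,·) is needed: R[0,0,:] = T[0,0,:] − Σₗ aₗ[0]bₗ[0]cₗ = [-6, -8, -10] − (-2)·(-1)·(-1, 0, -1) − (0)·(0)·(2, 2, 1) = [-4, -8, -8]. Then w[k] = R[0,0,k] / 4 for each k, giving w = [-4, -8, -8] / 4 = (-1, -2, -2).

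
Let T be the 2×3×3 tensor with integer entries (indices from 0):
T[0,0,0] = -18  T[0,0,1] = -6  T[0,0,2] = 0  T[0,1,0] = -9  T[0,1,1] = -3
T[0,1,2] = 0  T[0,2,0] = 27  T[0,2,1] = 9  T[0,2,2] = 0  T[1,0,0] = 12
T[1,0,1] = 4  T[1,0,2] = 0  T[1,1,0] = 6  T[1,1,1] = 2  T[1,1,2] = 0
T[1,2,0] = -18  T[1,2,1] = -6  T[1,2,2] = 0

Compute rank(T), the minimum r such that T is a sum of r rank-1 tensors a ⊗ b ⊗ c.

1

Lower bound: T ≠ 0 (e.g. T[0,0,0] = -18), so rank(T) ≥ 1.
Upper bound: if T = a ⊗ b ⊗ c then every fibre of T is a multiple of the corresponding factor, so read the factors off the fibres through the nonzero entry T[0,0,0] = -18.
The mode-1 fibre T[:,0,0] = [-18, 12] gives a = [3, -2] (primitive direction); the mode-2 fibre T[0,:,0] = [-18, -9, 27] gives b = [2, 1, -3]; then c[k] = T[0,0,k] / (a[0]·b[0]) = [-18, -6, 0] / 6 = [-3, -1, 0].
Expanding [3, -2] ⊗ [2, 1, -3] ⊗ [-3, -1, 0] reproduces all 18 entries of T, so T = [3, -2] ⊗ [2, 1, -3] ⊗ [-3, -1, 0] and rank(T) ≤ 1.
These bounds meet, so rank(T) = 1.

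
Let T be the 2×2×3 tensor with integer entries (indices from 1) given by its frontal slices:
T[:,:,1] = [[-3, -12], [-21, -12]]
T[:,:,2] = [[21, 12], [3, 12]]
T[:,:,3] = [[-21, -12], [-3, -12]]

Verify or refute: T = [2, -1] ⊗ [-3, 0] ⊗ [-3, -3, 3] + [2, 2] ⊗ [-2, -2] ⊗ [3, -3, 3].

No

Reconstruct entry (1,1,1) from the claimed factors: Σₗ aₗ[1]bₗ[1]cₗ[1] = (2)·(-3)·(-3) + (2)·(-2)·(3) = 6, but T[1,1,1] = -3. The claim is false.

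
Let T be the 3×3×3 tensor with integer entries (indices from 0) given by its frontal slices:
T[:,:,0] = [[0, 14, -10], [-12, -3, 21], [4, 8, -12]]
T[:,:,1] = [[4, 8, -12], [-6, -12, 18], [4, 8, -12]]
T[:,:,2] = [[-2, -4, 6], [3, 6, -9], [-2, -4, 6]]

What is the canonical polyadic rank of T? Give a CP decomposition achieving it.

rank(T) = 2

Lower bound: the mode-2 unfolding of T (rows indexed by j, columns by (i,k) = (0,0), (0,1), (0,2), (1,0), (1,1), (1,2), (2,0), (2,1), (2,2)) is [[0, 4, -2, -12, -6, 3, 4, 4, -2], [14, 8, -4, -3, -12, 6, 8, 8, -4], [-10, -12, 6, 21, 18, -9, -12, -12, 6]].
There the 2×2 minor on rows j ∈ {0, 1}, columns (i,k) ∈ {(0,0), (0,1)} is det [[0, 4], [14, 8]] = -56 ≠ 0, so this unfolding has rank ≥ 2; CP rank is at least every unfolding rank, so rank(T) ≥ 2. (This is only a lower bound: in general the CP rank may exceed every unfolding rank, so we still need to exhibit 2 rank-1 terms summing to T.)
Upper bound — finding two terms. Write S_k = T[:,:,k] for the frontal slices: S₀ = [[0, 14, -10], [-12, -3, 21], [4, 8, -12]], S₁ = [[4, 8, -12], [-6, -12, 18], [4, 8, -12]], S₂ = [[-2, -4, 6], [3, 6, -9], [-2, -4, 6]].
If T = a₁ ⊗ b₁ ⊗ c₁ + a₂ ⊗ b₂ ⊗ c₂ then each S_k = c₁[k]·a₁b₁ᵀ + c₂[k]·a₂b₂ᵀ. S₀ and S₁ are linearly independent, so a₁b₁ᵀ and a₂b₂ᵀ must span the same plane of matrices: they are the rank-1 matrices of the form x·S₀ + y·S₁.
The 2×2 minor of x·S₀ + y·S₁ on rows {0,1}, columns {0,1} is 168·x² + 168·xy = 168·(x + y)(x), vanishing at (x:y) = (1:-1) and (0:1).
M₁ = S₀ − S₁ = [[-4, 6, 2], [-6, 9, 3], [0, 0, 0]] = −[2, 3, 0][2, -3, -1]ᵀ and M₂ = S₁ = [[4, 8, -12], [-6, -12, 18], [4, 8, -12]] = 2·[2, -3, 2][1, 2, -3]ᵀ, so take a₁ = [2, 3, 0], b₁ = [2, -3, -1], a₂ = [2, -3, 2], b₂ = [1, 2, -3].
Each slice is an integer combination of E₁ = a₁b₁ᵀ and E₂ = a₂b₂ᵀ: S₀ = −E₁ + 2·E₂, S₁ = 2·E₂, S₂ = −E₂; reading off coefficients, c₁ = [-1, 0, 0] and c₂ = [2, 2, -1].
Hence T = [2, 3, 0] ⊗ [2, -3, -1] ⊗ [-1, 0, 0] + [2, -3, 2] ⊗ [1, 2, -3] ⊗ [2, 2, -1], so rank(T) ≤ 2.
These bounds meet, so rank(T) = 2.
Check entry T[1,0,2] = 3: (3)·(2)·(0) + (-3)·(1)·(-1) = 3.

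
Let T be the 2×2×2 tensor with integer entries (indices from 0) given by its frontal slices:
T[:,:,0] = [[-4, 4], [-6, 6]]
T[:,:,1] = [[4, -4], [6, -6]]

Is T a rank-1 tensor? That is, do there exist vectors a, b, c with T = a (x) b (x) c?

If T = a (x) b (x) c then every fibre of T is a multiple of the corresponding factor, so read the factors off the fibres through the nonzero entry T[0,0,0] = -4.
The mode-1 fibre T[:,0,0] = [-4, -6] gives a = [2, 3] (primitive direction); the mode-2 fibre T[0,:,0] = [-4, 4] gives b = [1, -1]; then c[k] = T[0,0,k] / (a[0]·b[0]) = [-4, 4] / 2 = [-2, 2].
Expanding [2, 3] (x) [1, -1] (x) [-2, 2] reproduces all 8 entries of T, so T = [2, 3] (x) [1, -1] (x) [-2, 2] and rank(T) ≤ 1.
Equivalently every frontal slice T[:,:,k] is c[k] times the rank-1 matrix [2, 3] (x) [1, -1]. So T has rank 1 (it is nonzero).

Yes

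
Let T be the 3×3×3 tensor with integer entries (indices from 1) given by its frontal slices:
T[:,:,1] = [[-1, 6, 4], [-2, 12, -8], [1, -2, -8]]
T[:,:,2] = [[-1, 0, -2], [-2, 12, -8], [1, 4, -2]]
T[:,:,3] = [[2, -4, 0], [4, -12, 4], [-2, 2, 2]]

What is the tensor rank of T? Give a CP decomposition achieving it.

rank(T) = 3

Lower bound: the mode-3 unfolding of T (rows indexed by k, columns by (i,j) = (1,1), (1,2), (1,3), (2,1), (2,2), (2,3), (3,1), (3,2), (3,3)) is [[-1, 6, 4, -2, 12, -8, 1, -2, -8], [-1, 0, -2, -2, 12, -8, 1, 4, -2], [2, -4, 0, 4, -12, 4, -2, 2, 2]].
There the 3×3 minor on rows k ∈ {1, 2, 3}, columns (i,j) ∈ {(1,1), (1,2), (2,2)} is det [[-1, 6, 12], [-1, 0, 12], [2, -4, -12]] = 72 ≠ 0, so this unfolding has rank ≥ 3; CP rank is at least every unfolding rank, so rank(T) ≥ 3. (Flattening ranks never certify an upper bound on CP rank; for that we must actually write T with 3 rank-1 terms.)
Upper bound: T is a sum of 3 rank-1 terms, T = [0, 2, 1] (x) [0, 1, -1] (x) [4, 4, -2] + [1, 0, -1] (x) [0, 1, 1] (x) [4, -2, 0] + [1, 2, -1] (x) [1, -2, 0] (x) [-1, -1, 2] (one valid choice — decompositions are not unique — normalised so each a, b is primitive with positive first nonzero entry; check it by expanding all entries), so rank(T) ≤ 3.
These bounds meet, so rank(T) = 3.
Check entry T[3,2,3] = 2: (1)·(1)·(-2) + (-1)·(1)·(0) + (-1)·(-2)·(2) = 2.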